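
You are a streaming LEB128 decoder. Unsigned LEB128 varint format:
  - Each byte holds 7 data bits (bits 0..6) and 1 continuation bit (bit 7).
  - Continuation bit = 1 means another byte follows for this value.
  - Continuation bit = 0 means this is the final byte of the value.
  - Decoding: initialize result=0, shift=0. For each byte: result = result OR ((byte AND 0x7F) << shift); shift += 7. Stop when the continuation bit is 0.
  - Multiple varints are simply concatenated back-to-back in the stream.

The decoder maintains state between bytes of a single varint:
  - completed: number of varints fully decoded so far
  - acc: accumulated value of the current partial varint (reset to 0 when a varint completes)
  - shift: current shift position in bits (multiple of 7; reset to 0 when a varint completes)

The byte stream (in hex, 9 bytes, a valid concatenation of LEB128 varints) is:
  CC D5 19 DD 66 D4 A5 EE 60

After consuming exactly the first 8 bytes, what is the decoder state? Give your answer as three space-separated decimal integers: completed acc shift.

byte[0]=0xCC cont=1 payload=0x4C: acc |= 76<<0 -> completed=0 acc=76 shift=7
byte[1]=0xD5 cont=1 payload=0x55: acc |= 85<<7 -> completed=0 acc=10956 shift=14
byte[2]=0x19 cont=0 payload=0x19: varint #1 complete (value=420556); reset -> completed=1 acc=0 shift=0
byte[3]=0xDD cont=1 payload=0x5D: acc |= 93<<0 -> completed=1 acc=93 shift=7
byte[4]=0x66 cont=0 payload=0x66: varint #2 complete (value=13149); reset -> completed=2 acc=0 shift=0
byte[5]=0xD4 cont=1 payload=0x54: acc |= 84<<0 -> completed=2 acc=84 shift=7
byte[6]=0xA5 cont=1 payload=0x25: acc |= 37<<7 -> completed=2 acc=4820 shift=14
byte[7]=0xEE cont=1 payload=0x6E: acc |= 110<<14 -> completed=2 acc=1807060 shift=21

Answer: 2 1807060 21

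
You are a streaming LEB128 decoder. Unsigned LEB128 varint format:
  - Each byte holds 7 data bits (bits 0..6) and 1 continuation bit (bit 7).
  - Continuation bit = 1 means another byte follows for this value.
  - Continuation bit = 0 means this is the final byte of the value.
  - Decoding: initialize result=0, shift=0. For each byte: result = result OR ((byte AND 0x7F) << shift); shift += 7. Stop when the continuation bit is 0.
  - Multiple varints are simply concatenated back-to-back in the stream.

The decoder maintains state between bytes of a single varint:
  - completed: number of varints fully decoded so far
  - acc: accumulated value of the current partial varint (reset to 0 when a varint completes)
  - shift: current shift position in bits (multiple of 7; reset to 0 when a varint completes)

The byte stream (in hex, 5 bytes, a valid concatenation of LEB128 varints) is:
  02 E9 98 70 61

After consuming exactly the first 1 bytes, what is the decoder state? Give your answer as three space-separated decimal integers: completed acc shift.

byte[0]=0x02 cont=0 payload=0x02: varint #1 complete (value=2); reset -> completed=1 acc=0 shift=0

Answer: 1 0 0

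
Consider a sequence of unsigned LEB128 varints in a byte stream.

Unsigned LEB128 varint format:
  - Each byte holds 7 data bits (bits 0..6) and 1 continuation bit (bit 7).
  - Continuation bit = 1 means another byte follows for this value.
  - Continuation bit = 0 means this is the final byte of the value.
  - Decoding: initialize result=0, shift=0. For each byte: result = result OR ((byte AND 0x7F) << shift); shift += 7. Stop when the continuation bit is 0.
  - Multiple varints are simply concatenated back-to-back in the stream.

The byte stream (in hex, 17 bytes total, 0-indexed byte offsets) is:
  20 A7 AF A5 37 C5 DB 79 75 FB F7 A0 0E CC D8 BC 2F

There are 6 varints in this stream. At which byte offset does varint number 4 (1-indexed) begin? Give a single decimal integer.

Answer: 8

Derivation:
  byte[0]=0x20 cont=0 payload=0x20=32: acc |= 32<<0 -> acc=32 shift=7 [end]
Varint 1: bytes[0:1] = 20 -> value 32 (1 byte(s))
  byte[1]=0xA7 cont=1 payload=0x27=39: acc |= 39<<0 -> acc=39 shift=7
  byte[2]=0xAF cont=1 payload=0x2F=47: acc |= 47<<7 -> acc=6055 shift=14
  byte[3]=0xA5 cont=1 payload=0x25=37: acc |= 37<<14 -> acc=612263 shift=21
  byte[4]=0x37 cont=0 payload=0x37=55: acc |= 55<<21 -> acc=115955623 shift=28 [end]
Varint 2: bytes[1:5] = A7 AF A5 37 -> value 115955623 (4 byte(s))
  byte[5]=0xC5 cont=1 payload=0x45=69: acc |= 69<<0 -> acc=69 shift=7
  byte[6]=0xDB cont=1 payload=0x5B=91: acc |= 91<<7 -> acc=11717 shift=14
  byte[7]=0x79 cont=0 payload=0x79=121: acc |= 121<<14 -> acc=1994181 shift=21 [end]
Varint 3: bytes[5:8] = C5 DB 79 -> value 1994181 (3 byte(s))
  byte[8]=0x75 cont=0 payload=0x75=117: acc |= 117<<0 -> acc=117 shift=7 [end]
Varint 4: bytes[8:9] = 75 -> value 117 (1 byte(s))
  byte[9]=0xFB cont=1 payload=0x7B=123: acc |= 123<<0 -> acc=123 shift=7
  byte[10]=0xF7 cont=1 payload=0x77=119: acc |= 119<<7 -> acc=15355 shift=14
  byte[11]=0xA0 cont=1 payload=0x20=32: acc |= 32<<14 -> acc=539643 shift=21
  byte[12]=0x0E cont=0 payload=0x0E=14: acc |= 14<<21 -> acc=29899771 shift=28 [end]
Varint 5: bytes[9:13] = FB F7 A0 0E -> value 29899771 (4 byte(s))
  byte[13]=0xCC cont=1 payload=0x4C=76: acc |= 76<<0 -> acc=76 shift=7
  byte[14]=0xD8 cont=1 payload=0x58=88: acc |= 88<<7 -> acc=11340 shift=14
  byte[15]=0xBC cont=1 payload=0x3C=60: acc |= 60<<14 -> acc=994380 shift=21
  byte[16]=0x2F cont=0 payload=0x2F=47: acc |= 47<<21 -> acc=99560524 shift=28 [end]
Varint 6: bytes[13:17] = CC D8 BC 2F -> value 99560524 (4 byte(s))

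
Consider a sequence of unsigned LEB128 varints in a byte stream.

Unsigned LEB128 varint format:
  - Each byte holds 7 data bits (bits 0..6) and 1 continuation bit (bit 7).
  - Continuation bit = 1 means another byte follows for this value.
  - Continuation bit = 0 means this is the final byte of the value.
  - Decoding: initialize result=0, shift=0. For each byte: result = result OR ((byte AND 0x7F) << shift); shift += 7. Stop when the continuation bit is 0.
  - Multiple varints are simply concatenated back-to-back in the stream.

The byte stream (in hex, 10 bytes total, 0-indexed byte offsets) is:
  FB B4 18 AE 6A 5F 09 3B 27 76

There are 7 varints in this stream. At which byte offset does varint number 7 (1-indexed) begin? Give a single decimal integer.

  byte[0]=0xFB cont=1 payload=0x7B=123: acc |= 123<<0 -> acc=123 shift=7
  byte[1]=0xB4 cont=1 payload=0x34=52: acc |= 52<<7 -> acc=6779 shift=14
  byte[2]=0x18 cont=0 payload=0x18=24: acc |= 24<<14 -> acc=399995 shift=21 [end]
Varint 1: bytes[0:3] = FB B4 18 -> value 399995 (3 byte(s))
  byte[3]=0xAE cont=1 payload=0x2E=46: acc |= 46<<0 -> acc=46 shift=7
  byte[4]=0x6A cont=0 payload=0x6A=106: acc |= 106<<7 -> acc=13614 shift=14 [end]
Varint 2: bytes[3:5] = AE 6A -> value 13614 (2 byte(s))
  byte[5]=0x5F cont=0 payload=0x5F=95: acc |= 95<<0 -> acc=95 shift=7 [end]
Varint 3: bytes[5:6] = 5F -> value 95 (1 byte(s))
  byte[6]=0x09 cont=0 payload=0x09=9: acc |= 9<<0 -> acc=9 shift=7 [end]
Varint 4: bytes[6:7] = 09 -> value 9 (1 byte(s))
  byte[7]=0x3B cont=0 payload=0x3B=59: acc |= 59<<0 -> acc=59 shift=7 [end]
Varint 5: bytes[7:8] = 3B -> value 59 (1 byte(s))
  byte[8]=0x27 cont=0 payload=0x27=39: acc |= 39<<0 -> acc=39 shift=7 [end]
Varint 6: bytes[8:9] = 27 -> value 39 (1 byte(s))
  byte[9]=0x76 cont=0 payload=0x76=118: acc |= 118<<0 -> acc=118 shift=7 [end]
Varint 7: bytes[9:10] = 76 -> value 118 (1 byte(s))

Answer: 9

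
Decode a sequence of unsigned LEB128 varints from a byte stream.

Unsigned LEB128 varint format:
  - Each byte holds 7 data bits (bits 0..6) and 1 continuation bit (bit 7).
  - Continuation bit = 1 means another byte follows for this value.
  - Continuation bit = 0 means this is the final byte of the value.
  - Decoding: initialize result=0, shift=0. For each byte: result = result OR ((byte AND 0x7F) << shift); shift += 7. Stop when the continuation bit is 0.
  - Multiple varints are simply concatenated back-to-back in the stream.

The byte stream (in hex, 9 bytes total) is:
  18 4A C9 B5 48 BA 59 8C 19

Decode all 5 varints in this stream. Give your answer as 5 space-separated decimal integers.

  byte[0]=0x18 cont=0 payload=0x18=24: acc |= 24<<0 -> acc=24 shift=7 [end]
Varint 1: bytes[0:1] = 18 -> value 24 (1 byte(s))
  byte[1]=0x4A cont=0 payload=0x4A=74: acc |= 74<<0 -> acc=74 shift=7 [end]
Varint 2: bytes[1:2] = 4A -> value 74 (1 byte(s))
  byte[2]=0xC9 cont=1 payload=0x49=73: acc |= 73<<0 -> acc=73 shift=7
  byte[3]=0xB5 cont=1 payload=0x35=53: acc |= 53<<7 -> acc=6857 shift=14
  byte[4]=0x48 cont=0 payload=0x48=72: acc |= 72<<14 -> acc=1186505 shift=21 [end]
Varint 3: bytes[2:5] = C9 B5 48 -> value 1186505 (3 byte(s))
  byte[5]=0xBA cont=1 payload=0x3A=58: acc |= 58<<0 -> acc=58 shift=7
  byte[6]=0x59 cont=0 payload=0x59=89: acc |= 89<<7 -> acc=11450 shift=14 [end]
Varint 4: bytes[5:7] = BA 59 -> value 11450 (2 byte(s))
  byte[7]=0x8C cont=1 payload=0x0C=12: acc |= 12<<0 -> acc=12 shift=7
  byte[8]=0x19 cont=0 payload=0x19=25: acc |= 25<<7 -> acc=3212 shift=14 [end]
Varint 5: bytes[7:9] = 8C 19 -> value 3212 (2 byte(s))

Answer: 24 74 1186505 11450 3212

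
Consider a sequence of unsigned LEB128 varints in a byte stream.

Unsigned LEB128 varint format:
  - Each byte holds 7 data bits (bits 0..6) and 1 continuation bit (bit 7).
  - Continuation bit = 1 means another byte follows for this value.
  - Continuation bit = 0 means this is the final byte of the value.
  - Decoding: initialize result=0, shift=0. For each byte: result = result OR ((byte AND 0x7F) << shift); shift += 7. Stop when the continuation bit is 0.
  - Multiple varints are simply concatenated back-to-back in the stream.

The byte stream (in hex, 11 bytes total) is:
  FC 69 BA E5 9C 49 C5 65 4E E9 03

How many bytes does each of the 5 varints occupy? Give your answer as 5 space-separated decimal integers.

Answer: 2 4 2 1 2

Derivation:
  byte[0]=0xFC cont=1 payload=0x7C=124: acc |= 124<<0 -> acc=124 shift=7
  byte[1]=0x69 cont=0 payload=0x69=105: acc |= 105<<7 -> acc=13564 shift=14 [end]
Varint 1: bytes[0:2] = FC 69 -> value 13564 (2 byte(s))
  byte[2]=0xBA cont=1 payload=0x3A=58: acc |= 58<<0 -> acc=58 shift=7
  byte[3]=0xE5 cont=1 payload=0x65=101: acc |= 101<<7 -> acc=12986 shift=14
  byte[4]=0x9C cont=1 payload=0x1C=28: acc |= 28<<14 -> acc=471738 shift=21
  byte[5]=0x49 cont=0 payload=0x49=73: acc |= 73<<21 -> acc=153563834 shift=28 [end]
Varint 2: bytes[2:6] = BA E5 9C 49 -> value 153563834 (4 byte(s))
  byte[6]=0xC5 cont=1 payload=0x45=69: acc |= 69<<0 -> acc=69 shift=7
  byte[7]=0x65 cont=0 payload=0x65=101: acc |= 101<<7 -> acc=12997 shift=14 [end]
Varint 3: bytes[6:8] = C5 65 -> value 12997 (2 byte(s))
  byte[8]=0x4E cont=0 payload=0x4E=78: acc |= 78<<0 -> acc=78 shift=7 [end]
Varint 4: bytes[8:9] = 4E -> value 78 (1 byte(s))
  byte[9]=0xE9 cont=1 payload=0x69=105: acc |= 105<<0 -> acc=105 shift=7
  byte[10]=0x03 cont=0 payload=0x03=3: acc |= 3<<7 -> acc=489 shift=14 [end]
Varint 5: bytes[9:11] = E9 03 -> value 489 (2 byte(s))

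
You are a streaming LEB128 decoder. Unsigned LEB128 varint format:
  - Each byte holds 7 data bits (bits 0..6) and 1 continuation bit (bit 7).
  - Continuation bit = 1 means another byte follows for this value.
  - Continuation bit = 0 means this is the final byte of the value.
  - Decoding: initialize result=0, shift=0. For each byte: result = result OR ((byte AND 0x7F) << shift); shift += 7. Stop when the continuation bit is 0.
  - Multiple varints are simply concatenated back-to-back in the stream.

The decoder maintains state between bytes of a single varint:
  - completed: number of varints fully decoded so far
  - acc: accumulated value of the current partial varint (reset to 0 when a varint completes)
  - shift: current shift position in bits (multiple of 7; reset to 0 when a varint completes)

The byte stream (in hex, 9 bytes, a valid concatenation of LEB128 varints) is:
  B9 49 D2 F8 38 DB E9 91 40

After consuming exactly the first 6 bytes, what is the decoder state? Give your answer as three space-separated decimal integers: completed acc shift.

byte[0]=0xB9 cont=1 payload=0x39: acc |= 57<<0 -> completed=0 acc=57 shift=7
byte[1]=0x49 cont=0 payload=0x49: varint #1 complete (value=9401); reset -> completed=1 acc=0 shift=0
byte[2]=0xD2 cont=1 payload=0x52: acc |= 82<<0 -> completed=1 acc=82 shift=7
byte[3]=0xF8 cont=1 payload=0x78: acc |= 120<<7 -> completed=1 acc=15442 shift=14
byte[4]=0x38 cont=0 payload=0x38: varint #2 complete (value=932946); reset -> completed=2 acc=0 shift=0
byte[5]=0xDB cont=1 payload=0x5B: acc |= 91<<0 -> completed=2 acc=91 shift=7

Answer: 2 91 7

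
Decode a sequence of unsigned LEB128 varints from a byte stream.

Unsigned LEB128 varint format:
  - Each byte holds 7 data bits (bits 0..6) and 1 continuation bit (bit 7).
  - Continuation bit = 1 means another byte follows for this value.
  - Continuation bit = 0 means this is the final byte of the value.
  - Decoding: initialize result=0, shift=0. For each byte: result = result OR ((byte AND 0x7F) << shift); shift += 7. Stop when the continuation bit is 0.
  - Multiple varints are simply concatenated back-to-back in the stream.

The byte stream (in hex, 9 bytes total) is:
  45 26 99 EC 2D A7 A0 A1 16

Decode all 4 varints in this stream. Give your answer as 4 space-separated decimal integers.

Answer: 69 38 751129 46682151

Derivation:
  byte[0]=0x45 cont=0 payload=0x45=69: acc |= 69<<0 -> acc=69 shift=7 [end]
Varint 1: bytes[0:1] = 45 -> value 69 (1 byte(s))
  byte[1]=0x26 cont=0 payload=0x26=38: acc |= 38<<0 -> acc=38 shift=7 [end]
Varint 2: bytes[1:2] = 26 -> value 38 (1 byte(s))
  byte[2]=0x99 cont=1 payload=0x19=25: acc |= 25<<0 -> acc=25 shift=7
  byte[3]=0xEC cont=1 payload=0x6C=108: acc |= 108<<7 -> acc=13849 shift=14
  byte[4]=0x2D cont=0 payload=0x2D=45: acc |= 45<<14 -> acc=751129 shift=21 [end]
Varint 3: bytes[2:5] = 99 EC 2D -> value 751129 (3 byte(s))
  byte[5]=0xA7 cont=1 payload=0x27=39: acc |= 39<<0 -> acc=39 shift=7
  byte[6]=0xA0 cont=1 payload=0x20=32: acc |= 32<<7 -> acc=4135 shift=14
  byte[7]=0xA1 cont=1 payload=0x21=33: acc |= 33<<14 -> acc=544807 shift=21
  byte[8]=0x16 cont=0 payload=0x16=22: acc |= 22<<21 -> acc=46682151 shift=28 [end]
Varint 4: bytes[5:9] = A7 A0 A1 16 -> value 46682151 (4 byte(s))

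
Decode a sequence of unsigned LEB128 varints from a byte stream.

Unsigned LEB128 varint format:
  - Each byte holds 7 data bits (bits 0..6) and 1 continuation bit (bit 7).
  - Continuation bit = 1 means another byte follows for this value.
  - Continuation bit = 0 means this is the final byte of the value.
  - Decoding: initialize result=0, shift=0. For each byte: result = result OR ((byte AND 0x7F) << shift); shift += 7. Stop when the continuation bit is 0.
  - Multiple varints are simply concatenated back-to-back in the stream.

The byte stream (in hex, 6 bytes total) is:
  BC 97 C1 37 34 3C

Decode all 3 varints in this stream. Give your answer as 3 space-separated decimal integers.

Answer: 116411324 52 60

Derivation:
  byte[0]=0xBC cont=1 payload=0x3C=60: acc |= 60<<0 -> acc=60 shift=7
  byte[1]=0x97 cont=1 payload=0x17=23: acc |= 23<<7 -> acc=3004 shift=14
  byte[2]=0xC1 cont=1 payload=0x41=65: acc |= 65<<14 -> acc=1067964 shift=21
  byte[3]=0x37 cont=0 payload=0x37=55: acc |= 55<<21 -> acc=116411324 shift=28 [end]
Varint 1: bytes[0:4] = BC 97 C1 37 -> value 116411324 (4 byte(s))
  byte[4]=0x34 cont=0 payload=0x34=52: acc |= 52<<0 -> acc=52 shift=7 [end]
Varint 2: bytes[4:5] = 34 -> value 52 (1 byte(s))
  byte[5]=0x3C cont=0 payload=0x3C=60: acc |= 60<<0 -> acc=60 shift=7 [end]
Varint 3: bytes[5:6] = 3C -> value 60 (1 byte(s))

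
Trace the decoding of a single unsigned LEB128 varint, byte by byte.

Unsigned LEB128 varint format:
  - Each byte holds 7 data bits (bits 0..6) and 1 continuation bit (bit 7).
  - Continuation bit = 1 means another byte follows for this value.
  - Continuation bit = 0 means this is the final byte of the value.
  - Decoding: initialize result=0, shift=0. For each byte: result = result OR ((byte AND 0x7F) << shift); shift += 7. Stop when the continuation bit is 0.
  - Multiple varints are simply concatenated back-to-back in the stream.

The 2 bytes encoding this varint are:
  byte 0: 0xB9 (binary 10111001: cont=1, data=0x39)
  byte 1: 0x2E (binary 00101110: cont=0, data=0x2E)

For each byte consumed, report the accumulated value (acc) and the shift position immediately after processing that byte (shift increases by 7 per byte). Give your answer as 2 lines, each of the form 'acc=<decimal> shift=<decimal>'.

byte 0=0xB9: payload=0x39=57, contrib = 57<<0 = 57; acc -> 57, shift -> 7
byte 1=0x2E: payload=0x2E=46, contrib = 46<<7 = 5888; acc -> 5945, shift -> 14

Answer: acc=57 shift=7
acc=5945 shift=14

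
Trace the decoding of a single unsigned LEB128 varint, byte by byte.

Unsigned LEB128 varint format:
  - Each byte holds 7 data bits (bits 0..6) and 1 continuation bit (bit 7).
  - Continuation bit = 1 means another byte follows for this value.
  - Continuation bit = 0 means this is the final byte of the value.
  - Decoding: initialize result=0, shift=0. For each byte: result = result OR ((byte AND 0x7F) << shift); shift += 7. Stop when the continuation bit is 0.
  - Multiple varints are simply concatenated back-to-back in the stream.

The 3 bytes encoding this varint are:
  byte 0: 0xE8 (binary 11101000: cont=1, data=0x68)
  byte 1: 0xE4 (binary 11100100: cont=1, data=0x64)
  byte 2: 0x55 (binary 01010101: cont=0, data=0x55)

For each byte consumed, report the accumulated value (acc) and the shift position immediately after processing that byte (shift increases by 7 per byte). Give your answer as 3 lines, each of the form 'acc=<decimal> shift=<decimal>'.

byte 0=0xE8: payload=0x68=104, contrib = 104<<0 = 104; acc -> 104, shift -> 7
byte 1=0xE4: payload=0x64=100, contrib = 100<<7 = 12800; acc -> 12904, shift -> 14
byte 2=0x55: payload=0x55=85, contrib = 85<<14 = 1392640; acc -> 1405544, shift -> 21

Answer: acc=104 shift=7
acc=12904 shift=14
acc=1405544 shift=21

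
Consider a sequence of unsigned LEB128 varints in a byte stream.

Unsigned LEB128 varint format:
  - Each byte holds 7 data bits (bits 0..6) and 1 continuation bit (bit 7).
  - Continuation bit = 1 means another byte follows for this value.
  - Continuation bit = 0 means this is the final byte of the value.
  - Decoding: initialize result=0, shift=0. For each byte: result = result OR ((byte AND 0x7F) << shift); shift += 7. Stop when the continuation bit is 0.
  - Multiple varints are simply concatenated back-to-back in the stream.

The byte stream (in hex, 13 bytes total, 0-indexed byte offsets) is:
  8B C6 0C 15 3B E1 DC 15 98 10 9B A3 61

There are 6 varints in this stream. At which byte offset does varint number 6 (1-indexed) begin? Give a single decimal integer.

Answer: 10

Derivation:
  byte[0]=0x8B cont=1 payload=0x0B=11: acc |= 11<<0 -> acc=11 shift=7
  byte[1]=0xC6 cont=1 payload=0x46=70: acc |= 70<<7 -> acc=8971 shift=14
  byte[2]=0x0C cont=0 payload=0x0C=12: acc |= 12<<14 -> acc=205579 shift=21 [end]
Varint 1: bytes[0:3] = 8B C6 0C -> value 205579 (3 byte(s))
  byte[3]=0x15 cont=0 payload=0x15=21: acc |= 21<<0 -> acc=21 shift=7 [end]
Varint 2: bytes[3:4] = 15 -> value 21 (1 byte(s))
  byte[4]=0x3B cont=0 payload=0x3B=59: acc |= 59<<0 -> acc=59 shift=7 [end]
Varint 3: bytes[4:5] = 3B -> value 59 (1 byte(s))
  byte[5]=0xE1 cont=1 payload=0x61=97: acc |= 97<<0 -> acc=97 shift=7
  byte[6]=0xDC cont=1 payload=0x5C=92: acc |= 92<<7 -> acc=11873 shift=14
  byte[7]=0x15 cont=0 payload=0x15=21: acc |= 21<<14 -> acc=355937 shift=21 [end]
Varint 4: bytes[5:8] = E1 DC 15 -> value 355937 (3 byte(s))
  byte[8]=0x98 cont=1 payload=0x18=24: acc |= 24<<0 -> acc=24 shift=7
  byte[9]=0x10 cont=0 payload=0x10=16: acc |= 16<<7 -> acc=2072 shift=14 [end]
Varint 5: bytes[8:10] = 98 10 -> value 2072 (2 byte(s))
  byte[10]=0x9B cont=1 payload=0x1B=27: acc |= 27<<0 -> acc=27 shift=7
  byte[11]=0xA3 cont=1 payload=0x23=35: acc |= 35<<7 -> acc=4507 shift=14
  byte[12]=0x61 cont=0 payload=0x61=97: acc |= 97<<14 -> acc=1593755 shift=21 [end]
Varint 6: bytes[10:13] = 9B A3 61 -> value 1593755 (3 byte(s))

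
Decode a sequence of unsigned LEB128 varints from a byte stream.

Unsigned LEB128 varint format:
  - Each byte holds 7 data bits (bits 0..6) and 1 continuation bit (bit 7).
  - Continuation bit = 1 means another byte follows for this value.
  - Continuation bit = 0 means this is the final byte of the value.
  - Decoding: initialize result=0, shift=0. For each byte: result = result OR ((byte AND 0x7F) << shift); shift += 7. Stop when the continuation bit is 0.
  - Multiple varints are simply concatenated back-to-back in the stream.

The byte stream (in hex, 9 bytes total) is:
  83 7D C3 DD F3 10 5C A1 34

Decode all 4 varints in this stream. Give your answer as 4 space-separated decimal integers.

Answer: 16003 35450563 92 6689

Derivation:
  byte[0]=0x83 cont=1 payload=0x03=3: acc |= 3<<0 -> acc=3 shift=7
  byte[1]=0x7D cont=0 payload=0x7D=125: acc |= 125<<7 -> acc=16003 shift=14 [end]
Varint 1: bytes[0:2] = 83 7D -> value 16003 (2 byte(s))
  byte[2]=0xC3 cont=1 payload=0x43=67: acc |= 67<<0 -> acc=67 shift=7
  byte[3]=0xDD cont=1 payload=0x5D=93: acc |= 93<<7 -> acc=11971 shift=14
  byte[4]=0xF3 cont=1 payload=0x73=115: acc |= 115<<14 -> acc=1896131 shift=21
  byte[5]=0x10 cont=0 payload=0x10=16: acc |= 16<<21 -> acc=35450563 shift=28 [end]
Varint 2: bytes[2:6] = C3 DD F3 10 -> value 35450563 (4 byte(s))
  byte[6]=0x5C cont=0 payload=0x5C=92: acc |= 92<<0 -> acc=92 shift=7 [end]
Varint 3: bytes[6:7] = 5C -> value 92 (1 byte(s))
  byte[7]=0xA1 cont=1 payload=0x21=33: acc |= 33<<0 -> acc=33 shift=7
  byte[8]=0x34 cont=0 payload=0x34=52: acc |= 52<<7 -> acc=6689 shift=14 [end]
Varint 4: bytes[7:9] = A1 34 -> value 6689 (2 byte(s))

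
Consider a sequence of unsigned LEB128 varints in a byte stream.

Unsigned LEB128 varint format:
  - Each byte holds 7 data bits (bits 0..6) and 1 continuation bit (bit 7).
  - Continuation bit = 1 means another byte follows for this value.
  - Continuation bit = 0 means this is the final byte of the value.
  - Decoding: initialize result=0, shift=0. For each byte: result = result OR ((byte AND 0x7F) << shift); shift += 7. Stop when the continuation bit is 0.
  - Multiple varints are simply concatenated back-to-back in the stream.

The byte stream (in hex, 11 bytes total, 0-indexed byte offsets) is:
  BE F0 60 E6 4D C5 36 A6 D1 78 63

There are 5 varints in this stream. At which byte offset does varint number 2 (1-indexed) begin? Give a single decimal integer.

  byte[0]=0xBE cont=1 payload=0x3E=62: acc |= 62<<0 -> acc=62 shift=7
  byte[1]=0xF0 cont=1 payload=0x70=112: acc |= 112<<7 -> acc=14398 shift=14
  byte[2]=0x60 cont=0 payload=0x60=96: acc |= 96<<14 -> acc=1587262 shift=21 [end]
Varint 1: bytes[0:3] = BE F0 60 -> value 1587262 (3 byte(s))
  byte[3]=0xE6 cont=1 payload=0x66=102: acc |= 102<<0 -> acc=102 shift=7
  byte[4]=0x4D cont=0 payload=0x4D=77: acc |= 77<<7 -> acc=9958 shift=14 [end]
Varint 2: bytes[3:5] = E6 4D -> value 9958 (2 byte(s))
  byte[5]=0xC5 cont=1 payload=0x45=69: acc |= 69<<0 -> acc=69 shift=7
  byte[6]=0x36 cont=0 payload=0x36=54: acc |= 54<<7 -> acc=6981 shift=14 [end]
Varint 3: bytes[5:7] = C5 36 -> value 6981 (2 byte(s))
  byte[7]=0xA6 cont=1 payload=0x26=38: acc |= 38<<0 -> acc=38 shift=7
  byte[8]=0xD1 cont=1 payload=0x51=81: acc |= 81<<7 -> acc=10406 shift=14
  byte[9]=0x78 cont=0 payload=0x78=120: acc |= 120<<14 -> acc=1976486 shift=21 [end]
Varint 4: bytes[7:10] = A6 D1 78 -> value 1976486 (3 byte(s))
  byte[10]=0x63 cont=0 payload=0x63=99: acc |= 99<<0 -> acc=99 shift=7 [end]
Varint 5: bytes[10:11] = 63 -> value 99 (1 byte(s))

Answer: 3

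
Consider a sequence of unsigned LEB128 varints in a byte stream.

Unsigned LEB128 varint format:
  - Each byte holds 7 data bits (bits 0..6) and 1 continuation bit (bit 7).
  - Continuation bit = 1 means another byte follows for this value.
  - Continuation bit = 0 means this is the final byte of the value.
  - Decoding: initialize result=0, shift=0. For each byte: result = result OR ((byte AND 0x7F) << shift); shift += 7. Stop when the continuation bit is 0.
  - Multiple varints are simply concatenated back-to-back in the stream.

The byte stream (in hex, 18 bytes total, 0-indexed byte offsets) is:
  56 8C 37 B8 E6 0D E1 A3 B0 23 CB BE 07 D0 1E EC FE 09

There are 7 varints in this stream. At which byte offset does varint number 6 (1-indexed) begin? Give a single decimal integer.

  byte[0]=0x56 cont=0 payload=0x56=86: acc |= 86<<0 -> acc=86 shift=7 [end]
Varint 1: bytes[0:1] = 56 -> value 86 (1 byte(s))
  byte[1]=0x8C cont=1 payload=0x0C=12: acc |= 12<<0 -> acc=12 shift=7
  byte[2]=0x37 cont=0 payload=0x37=55: acc |= 55<<7 -> acc=7052 shift=14 [end]
Varint 2: bytes[1:3] = 8C 37 -> value 7052 (2 byte(s))
  byte[3]=0xB8 cont=1 payload=0x38=56: acc |= 56<<0 -> acc=56 shift=7
  byte[4]=0xE6 cont=1 payload=0x66=102: acc |= 102<<7 -> acc=13112 shift=14
  byte[5]=0x0D cont=0 payload=0x0D=13: acc |= 13<<14 -> acc=226104 shift=21 [end]
Varint 3: bytes[3:6] = B8 E6 0D -> value 226104 (3 byte(s))
  byte[6]=0xE1 cont=1 payload=0x61=97: acc |= 97<<0 -> acc=97 shift=7
  byte[7]=0xA3 cont=1 payload=0x23=35: acc |= 35<<7 -> acc=4577 shift=14
  byte[8]=0xB0 cont=1 payload=0x30=48: acc |= 48<<14 -> acc=791009 shift=21
  byte[9]=0x23 cont=0 payload=0x23=35: acc |= 35<<21 -> acc=74191329 shift=28 [end]
Varint 4: bytes[6:10] = E1 A3 B0 23 -> value 74191329 (4 byte(s))
  byte[10]=0xCB cont=1 payload=0x4B=75: acc |= 75<<0 -> acc=75 shift=7
  byte[11]=0xBE cont=1 payload=0x3E=62: acc |= 62<<7 -> acc=8011 shift=14
  byte[12]=0x07 cont=0 payload=0x07=7: acc |= 7<<14 -> acc=122699 shift=21 [end]
Varint 5: bytes[10:13] = CB BE 07 -> value 122699 (3 byte(s))
  byte[13]=0xD0 cont=1 payload=0x50=80: acc |= 80<<0 -> acc=80 shift=7
  byte[14]=0x1E cont=0 payload=0x1E=30: acc |= 30<<7 -> acc=3920 shift=14 [end]
Varint 6: bytes[13:15] = D0 1E -> value 3920 (2 byte(s))
  byte[15]=0xEC cont=1 payload=0x6C=108: acc |= 108<<0 -> acc=108 shift=7
  byte[16]=0xFE cont=1 payload=0x7E=126: acc |= 126<<7 -> acc=16236 shift=14
  byte[17]=0x09 cont=0 payload=0x09=9: acc |= 9<<14 -> acc=163692 shift=21 [end]
Varint 7: bytes[15:18] = EC FE 09 -> value 163692 (3 byte(s))

Answer: 13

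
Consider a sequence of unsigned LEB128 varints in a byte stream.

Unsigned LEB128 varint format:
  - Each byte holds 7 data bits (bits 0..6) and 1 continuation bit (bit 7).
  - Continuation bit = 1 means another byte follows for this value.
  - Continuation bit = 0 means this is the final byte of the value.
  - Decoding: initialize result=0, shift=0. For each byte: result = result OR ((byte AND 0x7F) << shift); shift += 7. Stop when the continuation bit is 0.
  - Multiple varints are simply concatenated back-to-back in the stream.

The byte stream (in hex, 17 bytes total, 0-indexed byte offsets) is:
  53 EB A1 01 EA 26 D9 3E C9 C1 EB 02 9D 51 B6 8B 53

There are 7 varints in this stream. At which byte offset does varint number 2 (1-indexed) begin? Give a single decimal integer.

Answer: 1

Derivation:
  byte[0]=0x53 cont=0 payload=0x53=83: acc |= 83<<0 -> acc=83 shift=7 [end]
Varint 1: bytes[0:1] = 53 -> value 83 (1 byte(s))
  byte[1]=0xEB cont=1 payload=0x6B=107: acc |= 107<<0 -> acc=107 shift=7
  byte[2]=0xA1 cont=1 payload=0x21=33: acc |= 33<<7 -> acc=4331 shift=14
  byte[3]=0x01 cont=0 payload=0x01=1: acc |= 1<<14 -> acc=20715 shift=21 [end]
Varint 2: bytes[1:4] = EB A1 01 -> value 20715 (3 byte(s))
  byte[4]=0xEA cont=1 payload=0x6A=106: acc |= 106<<0 -> acc=106 shift=7
  byte[5]=0x26 cont=0 payload=0x26=38: acc |= 38<<7 -> acc=4970 shift=14 [end]
Varint 3: bytes[4:6] = EA 26 -> value 4970 (2 byte(s))
  byte[6]=0xD9 cont=1 payload=0x59=89: acc |= 89<<0 -> acc=89 shift=7
  byte[7]=0x3E cont=0 payload=0x3E=62: acc |= 62<<7 -> acc=8025 shift=14 [end]
Varint 4: bytes[6:8] = D9 3E -> value 8025 (2 byte(s))
  byte[8]=0xC9 cont=1 payload=0x49=73: acc |= 73<<0 -> acc=73 shift=7
  byte[9]=0xC1 cont=1 payload=0x41=65: acc |= 65<<7 -> acc=8393 shift=14
  byte[10]=0xEB cont=1 payload=0x6B=107: acc |= 107<<14 -> acc=1761481 shift=21
  byte[11]=0x02 cont=0 payload=0x02=2: acc |= 2<<21 -> acc=5955785 shift=28 [end]
Varint 5: bytes[8:12] = C9 C1 EB 02 -> value 5955785 (4 byte(s))
  byte[12]=0x9D cont=1 payload=0x1D=29: acc |= 29<<0 -> acc=29 shift=7
  byte[13]=0x51 cont=0 payload=0x51=81: acc |= 81<<7 -> acc=10397 shift=14 [end]
Varint 6: bytes[12:14] = 9D 51 -> value 10397 (2 byte(s))
  byte[14]=0xB6 cont=1 payload=0x36=54: acc |= 54<<0 -> acc=54 shift=7
  byte[15]=0x8B cont=1 payload=0x0B=11: acc |= 11<<7 -> acc=1462 shift=14
  byte[16]=0x53 cont=0 payload=0x53=83: acc |= 83<<14 -> acc=1361334 shift=21 [end]
Varint 7: bytes[14:17] = B6 8B 53 -> value 1361334 (3 byte(s))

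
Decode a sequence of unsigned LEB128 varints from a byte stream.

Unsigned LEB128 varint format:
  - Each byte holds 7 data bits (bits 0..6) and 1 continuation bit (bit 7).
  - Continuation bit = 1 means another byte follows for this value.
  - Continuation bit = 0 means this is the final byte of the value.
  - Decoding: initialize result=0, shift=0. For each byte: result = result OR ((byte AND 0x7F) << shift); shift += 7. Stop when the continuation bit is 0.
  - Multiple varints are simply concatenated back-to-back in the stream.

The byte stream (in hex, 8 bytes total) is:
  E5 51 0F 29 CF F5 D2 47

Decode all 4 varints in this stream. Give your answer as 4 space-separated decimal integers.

Answer: 10469 15 41 150256335

Derivation:
  byte[0]=0xE5 cont=1 payload=0x65=101: acc |= 101<<0 -> acc=101 shift=7
  byte[1]=0x51 cont=0 payload=0x51=81: acc |= 81<<7 -> acc=10469 shift=14 [end]
Varint 1: bytes[0:2] = E5 51 -> value 10469 (2 byte(s))
  byte[2]=0x0F cont=0 payload=0x0F=15: acc |= 15<<0 -> acc=15 shift=7 [end]
Varint 2: bytes[2:3] = 0F -> value 15 (1 byte(s))
  byte[3]=0x29 cont=0 payload=0x29=41: acc |= 41<<0 -> acc=41 shift=7 [end]
Varint 3: bytes[3:4] = 29 -> value 41 (1 byte(s))
  byte[4]=0xCF cont=1 payload=0x4F=79: acc |= 79<<0 -> acc=79 shift=7
  byte[5]=0xF5 cont=1 payload=0x75=117: acc |= 117<<7 -> acc=15055 shift=14
  byte[6]=0xD2 cont=1 payload=0x52=82: acc |= 82<<14 -> acc=1358543 shift=21
  byte[7]=0x47 cont=0 payload=0x47=71: acc |= 71<<21 -> acc=150256335 shift=28 [end]
Varint 4: bytes[4:8] = CF F5 D2 47 -> value 150256335 (4 byte(s))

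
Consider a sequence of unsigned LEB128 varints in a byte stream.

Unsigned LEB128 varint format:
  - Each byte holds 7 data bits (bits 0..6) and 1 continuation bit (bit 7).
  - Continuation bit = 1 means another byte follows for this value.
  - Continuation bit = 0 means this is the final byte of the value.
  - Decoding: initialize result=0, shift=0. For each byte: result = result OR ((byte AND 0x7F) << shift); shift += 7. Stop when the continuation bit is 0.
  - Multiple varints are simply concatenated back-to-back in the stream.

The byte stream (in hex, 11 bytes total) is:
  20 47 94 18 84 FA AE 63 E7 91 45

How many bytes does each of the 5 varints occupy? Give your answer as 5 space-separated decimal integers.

  byte[0]=0x20 cont=0 payload=0x20=32: acc |= 32<<0 -> acc=32 shift=7 [end]
Varint 1: bytes[0:1] = 20 -> value 32 (1 byte(s))
  byte[1]=0x47 cont=0 payload=0x47=71: acc |= 71<<0 -> acc=71 shift=7 [end]
Varint 2: bytes[1:2] = 47 -> value 71 (1 byte(s))
  byte[2]=0x94 cont=1 payload=0x14=20: acc |= 20<<0 -> acc=20 shift=7
  byte[3]=0x18 cont=0 payload=0x18=24: acc |= 24<<7 -> acc=3092 shift=14 [end]
Varint 3: bytes[2:4] = 94 18 -> value 3092 (2 byte(s))
  byte[4]=0x84 cont=1 payload=0x04=4: acc |= 4<<0 -> acc=4 shift=7
  byte[5]=0xFA cont=1 payload=0x7A=122: acc |= 122<<7 -> acc=15620 shift=14
  byte[6]=0xAE cont=1 payload=0x2E=46: acc |= 46<<14 -> acc=769284 shift=21
  byte[7]=0x63 cont=0 payload=0x63=99: acc |= 99<<21 -> acc=208387332 shift=28 [end]
Varint 4: bytes[4:8] = 84 FA AE 63 -> value 208387332 (4 byte(s))
  byte[8]=0xE7 cont=1 payload=0x67=103: acc |= 103<<0 -> acc=103 shift=7
  byte[9]=0x91 cont=1 payload=0x11=17: acc |= 17<<7 -> acc=2279 shift=14
  byte[10]=0x45 cont=0 payload=0x45=69: acc |= 69<<14 -> acc=1132775 shift=21 [end]
Varint 5: bytes[8:11] = E7 91 45 -> value 1132775 (3 byte(s))

Answer: 1 1 2 4 3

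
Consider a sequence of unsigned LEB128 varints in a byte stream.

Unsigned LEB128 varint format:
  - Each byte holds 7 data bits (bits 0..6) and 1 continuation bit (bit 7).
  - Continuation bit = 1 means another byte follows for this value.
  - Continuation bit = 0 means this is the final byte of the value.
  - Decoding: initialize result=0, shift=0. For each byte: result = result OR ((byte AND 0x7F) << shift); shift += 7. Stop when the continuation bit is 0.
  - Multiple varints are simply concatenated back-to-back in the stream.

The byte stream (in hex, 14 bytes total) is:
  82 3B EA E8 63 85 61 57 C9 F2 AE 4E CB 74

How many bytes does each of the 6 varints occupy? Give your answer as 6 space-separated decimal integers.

  byte[0]=0x82 cont=1 payload=0x02=2: acc |= 2<<0 -> acc=2 shift=7
  byte[1]=0x3B cont=0 payload=0x3B=59: acc |= 59<<7 -> acc=7554 shift=14 [end]
Varint 1: bytes[0:2] = 82 3B -> value 7554 (2 byte(s))
  byte[2]=0xEA cont=1 payload=0x6A=106: acc |= 106<<0 -> acc=106 shift=7
  byte[3]=0xE8 cont=1 payload=0x68=104: acc |= 104<<7 -> acc=13418 shift=14
  byte[4]=0x63 cont=0 payload=0x63=99: acc |= 99<<14 -> acc=1635434 shift=21 [end]
Varint 2: bytes[2:5] = EA E8 63 -> value 1635434 (3 byte(s))
  byte[5]=0x85 cont=1 payload=0x05=5: acc |= 5<<0 -> acc=5 shift=7
  byte[6]=0x61 cont=0 payload=0x61=97: acc |= 97<<7 -> acc=12421 shift=14 [end]
Varint 3: bytes[5:7] = 85 61 -> value 12421 (2 byte(s))
  byte[7]=0x57 cont=0 payload=0x57=87: acc |= 87<<0 -> acc=87 shift=7 [end]
Varint 4: bytes[7:8] = 57 -> value 87 (1 byte(s))
  byte[8]=0xC9 cont=1 payload=0x49=73: acc |= 73<<0 -> acc=73 shift=7
  byte[9]=0xF2 cont=1 payload=0x72=114: acc |= 114<<7 -> acc=14665 shift=14
  byte[10]=0xAE cont=1 payload=0x2E=46: acc |= 46<<14 -> acc=768329 shift=21
  byte[11]=0x4E cont=0 payload=0x4E=78: acc |= 78<<21 -> acc=164346185 shift=28 [end]
Varint 5: bytes[8:12] = C9 F2 AE 4E -> value 164346185 (4 byte(s))
  byte[12]=0xCB cont=1 payload=0x4B=75: acc |= 75<<0 -> acc=75 shift=7
  byte[13]=0x74 cont=0 payload=0x74=116: acc |= 116<<7 -> acc=14923 shift=14 [end]
Varint 6: bytes[12:14] = CB 74 -> value 14923 (2 byte(s))

Answer: 2 3 2 1 4 2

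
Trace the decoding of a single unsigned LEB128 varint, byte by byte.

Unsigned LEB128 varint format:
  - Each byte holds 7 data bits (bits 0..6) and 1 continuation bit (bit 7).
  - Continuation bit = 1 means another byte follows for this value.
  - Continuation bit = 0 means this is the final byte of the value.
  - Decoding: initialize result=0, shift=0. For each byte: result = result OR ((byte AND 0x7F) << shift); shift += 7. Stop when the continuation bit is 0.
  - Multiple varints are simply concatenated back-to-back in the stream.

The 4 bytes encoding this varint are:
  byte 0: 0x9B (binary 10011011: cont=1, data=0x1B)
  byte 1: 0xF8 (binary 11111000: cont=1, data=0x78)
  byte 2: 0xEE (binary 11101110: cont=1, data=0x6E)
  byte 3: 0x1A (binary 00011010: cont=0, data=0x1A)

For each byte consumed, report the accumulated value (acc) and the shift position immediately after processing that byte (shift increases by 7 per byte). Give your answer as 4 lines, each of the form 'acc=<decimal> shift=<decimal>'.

Answer: acc=27 shift=7
acc=15387 shift=14
acc=1817627 shift=21
acc=56343579 shift=28

Derivation:
byte 0=0x9B: payload=0x1B=27, contrib = 27<<0 = 27; acc -> 27, shift -> 7
byte 1=0xF8: payload=0x78=120, contrib = 120<<7 = 15360; acc -> 15387, shift -> 14
byte 2=0xEE: payload=0x6E=110, contrib = 110<<14 = 1802240; acc -> 1817627, shift -> 21
byte 3=0x1A: payload=0x1A=26, contrib = 26<<21 = 54525952; acc -> 56343579, shift -> 28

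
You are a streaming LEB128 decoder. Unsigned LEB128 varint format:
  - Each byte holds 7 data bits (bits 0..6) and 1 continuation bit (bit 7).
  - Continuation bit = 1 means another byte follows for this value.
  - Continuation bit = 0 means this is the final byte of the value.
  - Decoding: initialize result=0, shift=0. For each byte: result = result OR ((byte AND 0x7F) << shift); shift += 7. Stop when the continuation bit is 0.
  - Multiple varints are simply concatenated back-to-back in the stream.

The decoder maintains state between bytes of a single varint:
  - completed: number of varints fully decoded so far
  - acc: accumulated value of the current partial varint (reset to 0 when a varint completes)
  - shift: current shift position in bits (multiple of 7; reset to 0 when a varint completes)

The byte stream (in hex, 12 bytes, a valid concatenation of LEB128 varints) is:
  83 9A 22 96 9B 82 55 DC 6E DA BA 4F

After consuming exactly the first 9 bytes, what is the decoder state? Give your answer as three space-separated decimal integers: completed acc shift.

byte[0]=0x83 cont=1 payload=0x03: acc |= 3<<0 -> completed=0 acc=3 shift=7
byte[1]=0x9A cont=1 payload=0x1A: acc |= 26<<7 -> completed=0 acc=3331 shift=14
byte[2]=0x22 cont=0 payload=0x22: varint #1 complete (value=560387); reset -> completed=1 acc=0 shift=0
byte[3]=0x96 cont=1 payload=0x16: acc |= 22<<0 -> completed=1 acc=22 shift=7
byte[4]=0x9B cont=1 payload=0x1B: acc |= 27<<7 -> completed=1 acc=3478 shift=14
byte[5]=0x82 cont=1 payload=0x02: acc |= 2<<14 -> completed=1 acc=36246 shift=21
byte[6]=0x55 cont=0 payload=0x55: varint #2 complete (value=178294166); reset -> completed=2 acc=0 shift=0
byte[7]=0xDC cont=1 payload=0x5C: acc |= 92<<0 -> completed=2 acc=92 shift=7
byte[8]=0x6E cont=0 payload=0x6E: varint #3 complete (value=14172); reset -> completed=3 acc=0 shift=0

Answer: 3 0 0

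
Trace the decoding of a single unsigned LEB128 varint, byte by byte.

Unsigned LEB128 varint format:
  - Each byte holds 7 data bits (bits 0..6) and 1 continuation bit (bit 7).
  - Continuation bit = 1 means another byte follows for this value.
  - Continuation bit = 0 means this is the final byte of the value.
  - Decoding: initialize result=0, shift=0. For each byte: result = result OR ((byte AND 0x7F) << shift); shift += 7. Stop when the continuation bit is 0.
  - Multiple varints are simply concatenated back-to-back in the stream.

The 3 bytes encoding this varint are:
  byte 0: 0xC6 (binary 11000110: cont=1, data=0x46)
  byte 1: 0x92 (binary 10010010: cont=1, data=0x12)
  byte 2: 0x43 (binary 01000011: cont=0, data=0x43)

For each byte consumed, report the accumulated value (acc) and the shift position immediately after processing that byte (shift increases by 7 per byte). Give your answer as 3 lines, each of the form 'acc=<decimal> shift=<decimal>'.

byte 0=0xC6: payload=0x46=70, contrib = 70<<0 = 70; acc -> 70, shift -> 7
byte 1=0x92: payload=0x12=18, contrib = 18<<7 = 2304; acc -> 2374, shift -> 14
byte 2=0x43: payload=0x43=67, contrib = 67<<14 = 1097728; acc -> 1100102, shift -> 21

Answer: acc=70 shift=7
acc=2374 shift=14
acc=1100102 shift=21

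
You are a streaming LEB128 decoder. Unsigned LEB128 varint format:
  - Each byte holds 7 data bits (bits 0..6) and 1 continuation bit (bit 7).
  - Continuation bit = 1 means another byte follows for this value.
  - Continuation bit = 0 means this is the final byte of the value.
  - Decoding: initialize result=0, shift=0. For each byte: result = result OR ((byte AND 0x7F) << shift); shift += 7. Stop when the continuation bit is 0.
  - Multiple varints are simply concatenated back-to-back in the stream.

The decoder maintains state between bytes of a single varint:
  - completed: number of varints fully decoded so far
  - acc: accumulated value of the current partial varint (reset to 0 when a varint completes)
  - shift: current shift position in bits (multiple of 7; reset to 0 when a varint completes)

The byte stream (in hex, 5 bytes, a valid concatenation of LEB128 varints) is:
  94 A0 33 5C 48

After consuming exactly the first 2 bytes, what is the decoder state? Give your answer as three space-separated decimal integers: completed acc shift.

Answer: 0 4116 14

Derivation:
byte[0]=0x94 cont=1 payload=0x14: acc |= 20<<0 -> completed=0 acc=20 shift=7
byte[1]=0xA0 cont=1 payload=0x20: acc |= 32<<7 -> completed=0 acc=4116 shift=14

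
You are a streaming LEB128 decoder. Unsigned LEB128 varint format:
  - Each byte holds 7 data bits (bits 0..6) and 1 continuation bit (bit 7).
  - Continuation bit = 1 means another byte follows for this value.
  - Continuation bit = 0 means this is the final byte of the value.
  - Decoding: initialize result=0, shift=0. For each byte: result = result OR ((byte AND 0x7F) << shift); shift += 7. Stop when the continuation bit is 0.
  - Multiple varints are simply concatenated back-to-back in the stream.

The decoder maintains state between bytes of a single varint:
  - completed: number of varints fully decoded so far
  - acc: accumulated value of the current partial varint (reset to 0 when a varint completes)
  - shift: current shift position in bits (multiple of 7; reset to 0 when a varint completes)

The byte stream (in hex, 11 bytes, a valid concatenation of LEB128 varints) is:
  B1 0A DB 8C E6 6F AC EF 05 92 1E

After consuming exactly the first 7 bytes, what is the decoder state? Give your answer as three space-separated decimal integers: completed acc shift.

byte[0]=0xB1 cont=1 payload=0x31: acc |= 49<<0 -> completed=0 acc=49 shift=7
byte[1]=0x0A cont=0 payload=0x0A: varint #1 complete (value=1329); reset -> completed=1 acc=0 shift=0
byte[2]=0xDB cont=1 payload=0x5B: acc |= 91<<0 -> completed=1 acc=91 shift=7
byte[3]=0x8C cont=1 payload=0x0C: acc |= 12<<7 -> completed=1 acc=1627 shift=14
byte[4]=0xE6 cont=1 payload=0x66: acc |= 102<<14 -> completed=1 acc=1672795 shift=21
byte[5]=0x6F cont=0 payload=0x6F: varint #2 complete (value=234456667); reset -> completed=2 acc=0 shift=0
byte[6]=0xAC cont=1 payload=0x2C: acc |= 44<<0 -> completed=2 acc=44 shift=7

Answer: 2 44 7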